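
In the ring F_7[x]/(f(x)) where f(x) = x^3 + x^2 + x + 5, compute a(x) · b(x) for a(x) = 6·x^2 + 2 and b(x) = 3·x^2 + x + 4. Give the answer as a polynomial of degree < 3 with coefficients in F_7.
Multiply as integer polynomials: a · b = 18·x^4 + 6·x^3 + 30·x^2 + 2·x + 8. Reducing coefficients mod 7: a · b ≡ 4·x^4 + 6·x^3 + 2·x^2 + 2·x + 1. Now divide by f(x) = x^3 + x^2 + x + 5 in F_7[x], eliminating the leading term at each step:
  leading term 4·x^4: subtract (4·x)·f(x) = 4·x^4 + 4·x^3 + 4·x^2 + 6·x, leaving 2·x^3 + 5·x^2 + 3·x + 1 (coefficients mod 7)
  leading term 2·x^3: subtract (2)·f(x) = 2·x^3 + 2·x^2 + 2·x + 3, leaving 3·x^2 + x + 5 (coefficients mod 7)
The degree is now < 3, so this is the remainder. Hence a · b ≡ 3·x^2 + x + 5 in F_7[x]/(f).

Final answer: a · b ≡ 3·x^2 + x + 5 (mod f(x))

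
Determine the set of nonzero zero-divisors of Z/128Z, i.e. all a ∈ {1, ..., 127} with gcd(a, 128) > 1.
An element a ∈ Z/128Z (with a ≠ 0) is a zero-divisor iff gcd(a, 128) > 1 (because a is a unit precisely when gcd(a, n) = 1, and in Z/nZ every nonzero, non-unit element is a zero-divisor). Scan a = 1, ..., 127 and keep those with gcd(a, 128) > 1:
  gcd(2, 128) = 2, gcd(4, 128) = 4, gcd(6, 128) = 2, gcd(8, 128) = 8, gcd(10, 128) = 2, gcd(12, 128) = 4, gcd(14, 128) = 2, gcd(16, 128) = 16, gcd(18, 128) = 2, gcd(20, 128) = 4, gcd(22, 128) = 2, gcd(24, 128) = 8, gcd(26, 128) = 2, gcd(28, 128) = 4, gcd(30, 128) = 2, gcd(32, 128) = 32, gcd(34, 128) = 2, gcd(36, 128) = 4, gcd(38, 128) = 2, gcd(40, 128) = 8, gcd(42, 128) = 2, gcd(44, 128) = 4, gcd(46, 128) = 2, gcd(48, 128) = 16, gcd(50, 128) = 2, gcd(52, 128) = 4, gcd(54, 128) = 2, gcd(56, 128) = 8, gcd(58, 128) = 2, gcd(60, 128) = 4, gcd(62, 128) = 2, gcd(64, 128) = 64, gcd(66, 128) = 2, gcd(68, 128) = 4, gcd(70, 128) = 2, gcd(72, 128) = 8, gcd(74, 128) = 2, gcd(76, 128) = 4, gcd(78, 128) = 2, gcd(80, 128) = 16, gcd(82, 128) = 2, gcd(84, 128) = 4, gcd(86, 128) = 2, gcd(88, 128) = 8, gcd(90, 128) = 2, gcd(92, 128) = 4, gcd(94, 128) = 2, gcd(96, 128) = 32, gcd(98, 128) = 2, gcd(100, 128) = 4, gcd(102, 128) = 2, gcd(104, 128) = 8, gcd(106, 128) = 2, gcd(108, 128) = 4, gcd(110, 128) = 2, gcd(112, 128) = 16, gcd(114, 128) = 2, gcd(116, 128) = 4, gcd(118, 128) = 2, gcd(120, 128) = 8, gcd(122, 128) = 2, gcd(124, 128) = 4, gcd(126, 128) = 2.
All other a ∈ {1, ..., 127} have gcd(a, 128) = 1 and are units. So the nonzero zero-divisors are exactly the 63 values of a appearing in this scan.

Final answer: nonzero zero-divisors of Z/128Z = {2, 4, 6, 8, 10, 12, 14, 16, 18, 20, 22, 24, 26, 28, 30, 32, 34, 36, 38, 40, 42, 44, 46, 48, 50, 52, 54, 56, 58, 60, 62, 64, 66, 68, 70, 72, 74, 76, 78, 80, 82, 84, 86, 88, 90, 92, 94, 96, 98, 100, 102, 104, 106, 108, 110, 112, 114, 116, 118, 120, 122, 124, 126}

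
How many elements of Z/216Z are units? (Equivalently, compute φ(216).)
Z/216Z has φ(216) = 72 units

An element a ∈ Z/216Z is a unit iff gcd(a, 216) = 1, so the number of units is φ(216). φ is multiplicative, with φ(p^e) = p^e − p^(e−1). Factorise 216 = 2^3 · 3^3. Then
  φ(216) = (2^3 − 2^2) · (3^3 − 3^2) = 4 · 18 = 72.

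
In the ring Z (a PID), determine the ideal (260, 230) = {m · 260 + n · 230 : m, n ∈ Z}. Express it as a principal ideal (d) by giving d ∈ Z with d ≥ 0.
(260, 230) = (10); d = 10

In the PID Z, (a, b) is generated by gcd(a, b). Compute gcd(260, 230) with the extended Euclidean algorithm, tracking rows (r, s, t) with s·260 + t·230 = r:
  row A: (260, 1, 0)   [1·260 + 0·230 = 260]
  row B: (230, 0, 1)   [0·260 + 1·230 = 230]
  260 = 1·230 + 30   → row C = row A − 1·row B = (30, 1, −1)   [check: 1·260 − 1·230 = 30]
  230 = 7·30 + 20   → row D = row B − 7·row C = (20, −7, 8)   [check: −7·260 + 8·230 = 20]
  30 = 1·20 + 10   → row E = row C − 1·row D = (10, 8, −9)   [check: 8·260 − 9·230 = 10]
  20 = 2·10 + 0   → remainder 0, stop. gcd = 10 (last nonzero row E).
So gcd(260, 230) = 10, with Bézout identity 8·260 − 9·230 = 10. Containment (⊇): the Bézout identity exhibits 10 as an element of (260, 230), giving (10) ⊆ (260, 230). Containment (⊆): since 10 | 260 and 10 | 230 (260 = 10·26, 230 = 10·23), every Z-linear combination of 260 and 230 is divisible by 10, so (260, 230) ⊆ (10). Therefore (260, 230) = (10), d = 10.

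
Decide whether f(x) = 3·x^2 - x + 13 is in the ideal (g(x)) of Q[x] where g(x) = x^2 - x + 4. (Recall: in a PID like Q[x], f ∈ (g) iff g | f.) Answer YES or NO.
NO

In Q[x] the ideal (g) consists of all multiples of g, so f ∈ (g) iff g | f, i.e. iff the remainder of f on division by g is 0. Divide f by g (g is monic, so eliminate the leading term of the running remainder at each step):
  leading term 3·x^2: subtract (3)·g(x) = 3·x^2 - 3·x + 12, leaving 2·x + 1
The remainder r(x) = 2·x + 1 ≠ 0 (and deg r < deg g), so g ∤ f, i.e. f ∉ (g).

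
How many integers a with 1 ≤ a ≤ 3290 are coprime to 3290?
The number of a ∈ {1, ..., 3290} with gcd(a, 3290) = 1 is by definition Euler's totient φ(3290). φ is multiplicative, with φ(p^e) = p^e − p^(e−1). Factorise 3290 = 2 · 5 · 7 · 47. Then
  φ(3290) = (2 − 1) · (5 − 1) · (7 − 1) · (47 − 1) = 1 · 4 · 6 · 46 = 1104.
So there are 1104 such integers.

Final answer: 1104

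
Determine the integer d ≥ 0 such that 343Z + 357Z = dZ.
In the PID Z, (a, b) is generated by gcd(a, b). Compute gcd(357, 343) with the extended Euclidean algorithm, tracking rows (r, s, t) with s·357 + t·343 = r:
  row A: (357, 1, 0)   [1·357 + 0·343 = 357]
  row B: (343, 0, 1)   [0·357 + 1·343 = 343]
  357 = 1·343 + 14   → row C = row A − 1·row B = (14, 1, −1)   [check: 1·357 − 1·343 = 14]
  343 = 24·14 + 7   → row D = row B − 24·row C = (7, −24, 25)   [check: −24·357 + 25·343 = 7]
  14 = 2·7 + 0   → remainder 0, stop. gcd = 7 (last nonzero row D).
So gcd(343, 357) = 7, with Bézout identity −24·357 + 25·343 = 7. Containment (⊇): the Bézout identity exhibits 7 as an element of (343, 357), giving (7) ⊆ (343, 357). Containment (⊆): since 7 | 343 and 7 | 357 (343 = 7·49, 357 = 7·51), every Z-linear combination of 343 and 357 is divisible by 7, so (343, 357) ⊆ (7). Therefore (343, 357) = (7), d = 7.

Final answer: (343, 357) = (7); d = 7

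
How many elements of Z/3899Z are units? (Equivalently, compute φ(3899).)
Z/3899Z has φ(3899) = 3336 units

An element a ∈ Z/3899Z is a unit iff gcd(a, 3899) = 1, so the number of units is φ(3899). φ is multiplicative, with φ(p^e) = p^e − p^(e−1). Factorise 3899 = 7 · 557. Then
  φ(3899) = (7 − 1) · (557 − 1) = 6 · 556 = 3336.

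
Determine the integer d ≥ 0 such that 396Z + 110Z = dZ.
In the PID Z, (a, b) is generated by gcd(a, b). Compute gcd(396, 110) with the extended Euclidean algorithm, tracking rows (r, s, t) with s·396 + t·110 = r:
  row A: (396, 1, 0)   [1·396 + 0·110 = 396]
  row B: (110, 0, 1)   [0·396 + 1·110 = 110]
  396 = 3·110 + 66   → row C = row A − 3·row B = (66, 1, −3)   [check: 1·396 − 3·110 = 66]
  110 = 1·66 + 44   → row D = row B − 1·row C = (44, −1, 4)   [check: −1·396 + 4·110 = 44]
  66 = 1·44 + 22   → row E = row C − 1·row D = (22, 2, −7)   [check: 2·396 − 7·110 = 22]
  44 = 2·22 + 0   → remainder 0, stop. gcd = 22 (last nonzero row E).
So gcd(396, 110) = 22, with Bézout identity 2·396 − 7·110 = 22. Containment (⊇): the Bézout identity exhibits 22 as an element of (396, 110), giving (22) ⊆ (396, 110). Containment (⊆): since 22 | 396 and 22 | 110 (396 = 22·18, 110 = 22·5), every Z-linear combination of 396 and 110 is divisible by 22, so (396, 110) ⊆ (22). Therefore (396, 110) = (22), d = 22.

Final answer: (396, 110) = (22); d = 22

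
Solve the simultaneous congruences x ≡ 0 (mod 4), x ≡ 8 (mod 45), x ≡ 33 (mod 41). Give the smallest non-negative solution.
x ≡ 7208 (mod 7380); the representative in [0, 7380) is 7208

The moduli 4, 45, 41 are pairwise coprime, so by the CRT there is a unique solution mod 4·45·41 = 7380.
Solve by successive substitution. Start with x ≡ 0 (mod 4).
  Combine with x ≡ 8 (mod 45): write x = 4·t and require 4·t ≡ 8 (mod 45). Since 4^(−1) ≡ 34 (mod 45), t ≡ 34·8 ≡ 2 (mod 45). So x ≡ 4·2 = 8 (mod 180).
  Combine with x ≡ 33 (mod 41): write x = 8 + 180·t and require 8 + 180·t ≡ 33 (mod 41), i.e. 180·t ≡ 33 − 8 ≡ 25 (mod 41). Since 180^(−1) ≡ 18 (mod 41) (180 ≡ 16 (mod 41)), t ≡ 18·25 ≡ 40 (mod 41). So x ≡ 8 + 180·40 = 7208 (mod 7380).
Unique solution in [0, 7380): x = 7208.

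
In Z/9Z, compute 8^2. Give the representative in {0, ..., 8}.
Use repeated squaring. Binary(2) = 10. Walk through the bits of the exponent 2 left-to-right: at each bit after the leading one, square the running value, then multiply by 8 if the bit is 1 (always reducing mod 9):
  bit 1 = 1 (leading): start with 8.
  bit 2 = 0: square 8^2 = 64 ≡ 1 (mod 9).
Final value: 8^2 ≡ 1 (mod 9).

Final answer: 1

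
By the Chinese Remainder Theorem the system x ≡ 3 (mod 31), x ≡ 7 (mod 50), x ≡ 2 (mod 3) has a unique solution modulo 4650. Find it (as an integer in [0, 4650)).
The moduli 31, 50, 3 are pairwise coprime, so by the CRT there is a unique solution mod 31·50·3 = 4650.
Solve by successive substitution. Start with x ≡ 3 (mod 31).
  Combine with x ≡ 7 (mod 50): write x = 3 + 31·t and require 3 + 31·t ≡ 7 (mod 50), i.e. 31·t ≡ 7 − 3 ≡ 4 (mod 50). Since 31^(−1) ≡ 21 (mod 50), t ≡ 21·4 ≡ 34 (mod 50). So x ≡ 3 + 31·34 = 1057 (mod 1550).
  Combine with x ≡ 2 (mod 3): write x = 1057 + 1550·t and require 1057 + 1550·t ≡ 2 (mod 3), i.e. 1550·t ≡ 2 − 1057 ≡ 1 (mod 3). Since 1550^(−1) ≡ 2 (mod 3) (1550 ≡ 2 (mod 3)), t ≡ 2·1 ≡ 2 (mod 3). So x ≡ 1057 + 1550·2 = 4157 (mod 4650).
Unique solution in [0, 4650): x = 4157.

Final answer: x ≡ 4157 (mod 4650); the representative in [0, 4650) is 4157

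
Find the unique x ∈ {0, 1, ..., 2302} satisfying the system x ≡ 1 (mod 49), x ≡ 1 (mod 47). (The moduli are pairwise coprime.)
x ≡ 1 (mod 2303); the representative in [0, 2303) is 1

The moduli 49, 47 are pairwise coprime, so by the CRT there is a unique solution mod 49·47 = 2303.
Solve by successive substitution. Start with x ≡ 1 (mod 49).
  Combine with x ≡ 1 (mod 47): write x = 1 + 49·t and require 1 + 49·t ≡ 1 (mod 47), i.e. 49·t ≡ 1 − 1 ≡ 0 (mod 47). Since 49^(−1) ≡ 24 (mod 47) (49 ≡ 2 (mod 47)), t ≡ 24·0 ≡ 0 (mod 47). So x ≡ 1 + 49·0 = 1 (mod 2303).
Unique solution in [0, 2303): x = 1.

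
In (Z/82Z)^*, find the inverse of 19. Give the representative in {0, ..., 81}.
Apply the extended Euclidean algorithm to (82, 19), tracking rows (r, s, t) with s·82 + t·19 = r. Each division r_prev = q·r_cur + r_new produces the new row as (previous row) − q·(current row):
  row A: (82, 1, 0)   [1·82 + 0·19 = 82]
  row B: (19, 0, 1)   [0·82 + 1·19 = 19]
  82 = 4·19 + 6   → row C = row A − 4·row B = (6, 1, −4)   [check: 1·82 − 4·19 = 6]
  19 = 3·6 + 1   → row D = row B − 3·row C = (1, −3, 13)   [check: −3·82 + 13·19 = 1]
  6 = 6·1 + 0   → remainder 0, stop. gcd = 1 (last nonzero row D).
The gcd is 1, so 19 is invertible mod 82. The last nonzero row gives −3·82 + 13·19 = 1, so t = 13. So 19^(−1) ≡ 13 (mod 82). Verify: 19 · 13 = 247 ≡ 1 (mod 82). ✓

Final answer: 19^(−1) ≡ 13 (mod 82)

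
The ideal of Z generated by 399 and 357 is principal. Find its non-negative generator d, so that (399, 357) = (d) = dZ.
(399, 357) = (21); d = 21

In the PID Z, (a, b) is generated by gcd(a, b). Compute gcd(399, 357) with the extended Euclidean algorithm, tracking rows (r, s, t) with s·399 + t·357 = r:
  row A: (399, 1, 0)   [1·399 + 0·357 = 399]
  row B: (357, 0, 1)   [0·399 + 1·357 = 357]
  399 = 1·357 + 42   → row C = row A − 1·row B = (42, 1, −1)   [check: 1·399 − 1·357 = 42]
  357 = 8·42 + 21   → row D = row B − 8·row C = (21, −8, 9)   [check: −8·399 + 9·357 = 21]
  42 = 2·21 + 0   → remainder 0, stop. gcd = 21 (last nonzero row D).
So gcd(399, 357) = 21, with Bézout identity −8·399 + 9·357 = 21. Containment (⊇): the Bézout identity exhibits 21 as an element of (399, 357), giving (21) ⊆ (399, 357). Containment (⊆): since 21 | 399 and 21 | 357 (399 = 21·19, 357 = 21·17), every Z-linear combination of 399 and 357 is divisible by 21, so (399, 357) ⊆ (21). Therefore (399, 357) = (21), d = 21.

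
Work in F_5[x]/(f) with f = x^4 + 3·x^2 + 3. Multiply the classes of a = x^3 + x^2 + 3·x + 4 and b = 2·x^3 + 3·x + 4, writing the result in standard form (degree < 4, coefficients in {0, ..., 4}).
a · b ≡ 4·x^3 + 3·x^2 + 3·x + 2 (mod f(x))

Multiply as integer polynomials: a · b = 2·x^6 + 2·x^5 + 9·x^4 + 15·x^3 + 13·x^2 + 24·x + 16. Reducing coefficients mod 5: a · b ≡ 2·x^6 + 2·x^5 + 4·x^4 + 3·x^2 + 4·x + 1. Now divide by f(x) = x^4 + 3·x^2 + 3 in F_5[x], eliminating the leading term at each step:
  leading term 2·x^6: subtract (2·x^2)·f(x) = 2·x^6 + x^4 + x^2, leaving 2·x^5 + 3·x^4 + 2·x^2 + 4·x + 1 (coefficients mod 5)
  leading term 2·x^5: subtract (2·x)·f(x) = 2·x^5 + x^3 + x, leaving 3·x^4 + 4·x^3 + 2·x^2 + 3·x + 1 (coefficients mod 5)
  leading term 3·x^4: subtract (3)·f(x) = 3·x^4 + 4·x^2 + 4, leaving 4·x^3 + 3·x^2 + 3·x + 2 (coefficients mod 5)
The degree is now < 4, so this is the remainder. Hence a · b ≡ 4·x^3 + 3·x^2 + 3·x + 2 in F_5[x]/(f).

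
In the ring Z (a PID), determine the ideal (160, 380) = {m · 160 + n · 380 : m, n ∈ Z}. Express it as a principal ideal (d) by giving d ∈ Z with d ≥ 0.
In the PID Z, (a, b) is generated by gcd(a, b). Compute gcd(380, 160) with the extended Euclidean algorithm, tracking rows (r, s, t) with s·380 + t·160 = r:
  row A: (380, 1, 0)   [1·380 + 0·160 = 380]
  row B: (160, 0, 1)   [0·380 + 1·160 = 160]
  380 = 2·160 + 60   → row C = row A − 2·row B = (60, 1, −2)   [check: 1·380 − 2·160 = 60]
  160 = 2·60 + 40   → row D = row B − 2·row C = (40, −2, 5)   [check: −2·380 + 5·160 = 40]
  60 = 1·40 + 20   → row E = row C − 1·row D = (20, 3, −7)   [check: 3·380 − 7·160 = 20]
  40 = 2·20 + 0   → remainder 0, stop. gcd = 20 (last nonzero row E).
So gcd(160, 380) = 20, with Bézout identity 3·380 − 7·160 = 20. Containment (⊇): the Bézout identity exhibits 20 as an element of (160, 380), giving (20) ⊆ (160, 380). Containment (⊆): since 20 | 160 and 20 | 380 (160 = 20·8, 380 = 20·19), every Z-linear combination of 160 and 380 is divisible by 20, so (160, 380) ⊆ (20). Therefore (160, 380) = (20), d = 20.

Final answer: (160, 380) = (20); d = 20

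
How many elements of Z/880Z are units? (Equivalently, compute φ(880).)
An element a ∈ Z/880Z is a unit iff gcd(a, 880) = 1, so the number of units is φ(880). φ is multiplicative, with φ(p^e) = p^e − p^(e−1). Factorise 880 = 2^4 · 5 · 11. Then
  φ(880) = (2^4 − 2^3) · (5 − 1) · (11 − 1) = 8 · 4 · 10 = 320.

Final answer: Z/880Z has φ(880) = 320 units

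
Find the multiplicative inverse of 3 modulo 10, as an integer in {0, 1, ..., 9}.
3^(−1) ≡ 7 (mod 10)

Apply the extended Euclidean algorithm to (10, 3), tracking rows (r, s, t) with s·10 + t·3 = r. Each division r_prev = q·r_cur + r_new produces the new row as (previous row) − q·(current row):
  row A: (10, 1, 0)   [1·10 + 0·3 = 10]
  row B: (3, 0, 1)   [0·10 + 1·3 = 3]
  10 = 3·3 + 1   → row C = row A − 3·row B = (1, 1, −3)   [check: 1·10 − 3·3 = 1]
  3 = 3·1 + 0   → remainder 0, stop. gcd = 1 (last nonzero row C).
The gcd is 1, so 3 is invertible mod 10. The last nonzero row gives 1·10 − 3·3 = 1, so t = −3. So 3^(−1) ≡ −3 ≡ 7 (mod 10). Verify: 3 · 7 = 21 ≡ 1 (mod 10). ✓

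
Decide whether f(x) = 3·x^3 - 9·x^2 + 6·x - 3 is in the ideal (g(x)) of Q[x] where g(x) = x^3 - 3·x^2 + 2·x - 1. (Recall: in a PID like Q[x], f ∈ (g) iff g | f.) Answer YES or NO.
In Q[x] the ideal (g) consists of all multiples of g, so f ∈ (g) iff g | f, i.e. iff the remainder of f on division by g is 0. Divide f by g (g is monic, so eliminate the leading term of the running remainder at each step):
  leading term 3·x^3: subtract (3)·g(x) = 3·x^3 - 9·x^2 + 6·x - 3, leaving 0
The remainder is 0, so f(x) = g(x) · h(x) with h(x) = 3. Hence g | f, i.e. f ∈ (g).

Final answer: YES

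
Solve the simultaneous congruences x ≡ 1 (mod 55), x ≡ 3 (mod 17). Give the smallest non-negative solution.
x ≡ 496 (mod 935); the representative in [0, 935) is 496

The moduli 55, 17 are pairwise coprime, so by the CRT there is a unique solution mod 55·17 = 935.
Solve by successive substitution. Start with x ≡ 1 (mod 55).
  Combine with x ≡ 3 (mod 17): write x = 1 + 55·t and require 1 + 55·t ≡ 3 (mod 17), i.e. 55·t ≡ 3 − 1 ≡ 2 (mod 17). Since 55^(−1) ≡ 13 (mod 17) (55 ≡ 4 (mod 17)), t ≡ 13·2 ≡ 9 (mod 17). So x ≡ 1 + 55·9 = 496 (mod 935).
Unique solution in [0, 935): x = 496.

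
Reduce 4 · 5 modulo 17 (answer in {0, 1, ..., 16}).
3

Both factors are already reduced mod 17. 4 · 5 = 20. Dividing by 17: 20 = 1·17 + 3. So (4 · 5) mod 17 = 3.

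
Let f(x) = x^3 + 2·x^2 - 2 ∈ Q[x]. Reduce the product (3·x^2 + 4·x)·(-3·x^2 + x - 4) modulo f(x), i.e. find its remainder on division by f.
First multiply in Q[x] without reducing: a · b = -9·x^4 - 9·x^3 - 8·x^2 - 16·x. Now divide by f(x) = x^3 + 2·x^2 - 2, eliminating the leading term at each step:
  leading term -9·x^4: subtract (-9·x)·f(x) = -9·x^4 - 18·x^3 + 18·x, leaving 9·x^3 - 8·x^2 - 34·x
  leading term 9·x^3: subtract (9)·f(x) = 9·x^3 + 18·x^2 - 18, leaving -26·x^2 - 34·x + 18
The degree is now < 3, so this is the remainder. Hence a · b ≡ -26·x^2 - 34·x + 18 in Q[x]/(f).

Final answer: a · b ≡ -26·x^2 - 34·x + 18 (mod f(x))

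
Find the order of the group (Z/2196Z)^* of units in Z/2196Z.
(Z/2196Z)^* consists of the classes a with gcd(a, 2196) = 1, so its order is φ(2196). φ is multiplicative, with φ(p^e) = p^e − p^(e−1). Factorise 2196 = 2^2 · 3^2 · 61. Then
  φ(2196) = (2^2 − 2^1) · (3^2 − 3^1) · (61 − 1) = 2 · 6 · 60 = 720.
Thus |(Z/2196Z)^*| = 720.

Final answer: |(Z/2196Z)^*| = 720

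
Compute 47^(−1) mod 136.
Apply the extended Euclidean algorithm to (136, 47), tracking rows (r, s, t) with s·136 + t·47 = r. Each division r_prev = q·r_cur + r_new produces the new row as (previous row) − q·(current row):
  row A: (136, 1, 0)   [1·136 + 0·47 = 136]
  row B: (47, 0, 1)   [0·136 + 1·47 = 47]
  136 = 2·47 + 42   → row C = row A − 2·row B = (42, 1, −2)   [check: 1·136 − 2·47 = 42]
  47 = 1·42 + 5   → row D = row B − 1·row C = (5, −1, 3)   [check: −1·136 + 3·47 = 5]
  42 = 8·5 + 2   → row E = row C − 8·row D = (2, 9, −26)   [check: 9·136 − 26·47 = 2]
  5 = 2·2 + 1   → row F = row D − 2·row E = (1, −19, 55)   [check: −19·136 + 55·47 = 1]
  2 = 2·1 + 0   → remainder 0, stop. gcd = 1 (last nonzero row F).
The gcd is 1, so 47 is invertible mod 136. The last nonzero row gives −19·136 + 55·47 = 1, so t = 55. So 47^(−1) ≡ 55 (mod 136). Verify: 47 · 55 = 2585 ≡ 1 (mod 136). ✓

Final answer: 47^(−1) ≡ 55 (mod 136)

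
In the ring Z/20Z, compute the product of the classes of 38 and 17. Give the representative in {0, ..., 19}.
Reduce the factors first: 38 ≡ 18 (mod 20), so 38 · 17 ≡ 18 · 17 (mod 20). 18 · 17 = 306. Dividing by 20: 306 = 15·20 + 6. So (38 · 17) mod 20 = 6.

Final answer: 6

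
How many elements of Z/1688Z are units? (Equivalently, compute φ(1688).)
Z/1688Z has φ(1688) = 840 units

An element a ∈ Z/1688Z is a unit iff gcd(a, 1688) = 1, so the number of units is φ(1688). φ is multiplicative, with φ(p^e) = p^e − p^(e−1). Factorise 1688 = 2^3 · 211. Then
  φ(1688) = (2^3 − 2^2) · (211 − 1) = 4 · 210 = 840.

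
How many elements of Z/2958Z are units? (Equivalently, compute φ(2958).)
Z/2958Z has φ(2958) = 896 units

An element a ∈ Z/2958Z is a unit iff gcd(a, 2958) = 1, so the number of units is φ(2958). φ is multiplicative, with φ(p^e) = p^e − p^(e−1). Factorise 2958 = 2 · 3 · 17 · 29. Then
  φ(2958) = (2 − 1) · (3 − 1) · (17 − 1) · (29 − 1) = 1 · 2 · 16 · 28 = 896.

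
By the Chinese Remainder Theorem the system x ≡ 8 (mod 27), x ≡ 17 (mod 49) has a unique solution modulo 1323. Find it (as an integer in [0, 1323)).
x ≡ 899 (mod 1323); the representative in [0, 1323) is 899

The moduli 27, 49 are pairwise coprime, so by the CRT there is a unique solution mod 27·49 = 1323.
Solve by successive substitution. Start with x ≡ 8 (mod 27).
  Combine with x ≡ 17 (mod 49): write x = 8 + 27·t and require 8 + 27·t ≡ 17 (mod 49), i.e. 27·t ≡ 17 − 8 ≡ 9 (mod 49). Since 27^(−1) ≡ 20 (mod 49), t ≡ 20·9 ≡ 33 (mod 49). So x ≡ 8 + 27·33 = 899 (mod 1323).
Unique solution in [0, 1323): x = 899.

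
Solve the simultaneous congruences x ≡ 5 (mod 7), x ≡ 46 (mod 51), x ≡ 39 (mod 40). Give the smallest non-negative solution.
x ≡ 6319 (mod 14280); the representative in [0, 14280) is 6319

The moduli 7, 51, 40 are pairwise coprime, so by the CRT there is a unique solution mod 7·51·40 = 14280.
Solve by successive substitution. Start with x ≡ 5 (mod 7).
  Combine with x ≡ 46 (mod 51): write x = 5 + 7·t and require 5 + 7·t ≡ 46 (mod 51), i.e. 7·t ≡ 46 − 5 ≡ 41 (mod 51). Since 7^(−1) ≡ 22 (mod 51), t ≡ 22·41 ≡ 35 (mod 51). So x ≡ 5 + 7·35 = 250 (mod 357).
  Combine with x ≡ 39 (mod 40): write x = 250 + 357·t and require 250 + 357·t ≡ 39 (mod 40), i.e. 357·t ≡ 39 − 250 ≡ 29 (mod 40). Since 357^(−1) ≡ 13 (mod 40) (357 ≡ 37 (mod 40)), t ≡ 13·29 ≡ 17 (mod 40). So x ≡ 250 + 357·17 = 6319 (mod 14280).
Unique solution in [0, 14280): x = 6319.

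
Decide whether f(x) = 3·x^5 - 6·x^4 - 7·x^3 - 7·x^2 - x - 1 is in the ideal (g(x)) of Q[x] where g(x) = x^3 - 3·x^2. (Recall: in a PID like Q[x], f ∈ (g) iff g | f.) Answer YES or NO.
In Q[x] the ideal (g) consists of all multiples of g, so f ∈ (g) iff g | f, i.e. iff the remainder of f on division by g is 0. Divide f by g (g is monic, so eliminate the leading term of the running remainder at each step):
  leading term 3·x^5: subtract (3·x^2)·g(x) = 3·x^5 - 9·x^4, leaving 3·x^4 - 7·x^3 - 7·x^2 - x - 1
  leading term 3·x^4: subtract (3·x)·g(x) = 3·x^4 - 9·x^3, leaving 2·x^3 - 7·x^2 - x - 1
  leading term 2·x^3: subtract (2)·g(x) = 2·x^3 - 6·x^2, leaving -x^2 - x - 1
The remainder r(x) = -x^2 - x - 1 ≠ 0 (and deg r < deg g), so g ∤ f, i.e. f ∉ (g).

Final answer: NO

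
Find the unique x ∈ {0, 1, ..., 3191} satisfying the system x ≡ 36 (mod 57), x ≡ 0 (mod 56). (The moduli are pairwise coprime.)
x ≡ 1176 (mod 3192); the representative in [0, 3192) is 1176

The moduli 57, 56 are pairwise coprime, so by the CRT there is a unique solution mod 57·56 = 3192.
Solve by successive substitution. Start with x ≡ 36 (mod 57).
  Combine with x ≡ 0 (mod 56): write x = 36 + 57·t and require 36 + 57·t ≡ 0 (mod 56), i.e. 57·t ≡ 0 − 36 ≡ 20 (mod 56). Since 57^(−1) ≡ 1 (mod 56) (57 ≡ 1 (mod 56)), t ≡ 1·20 ≡ 20 (mod 56). So x ≡ 36 + 57·20 = 1176 (mod 3192).
Unique solution in [0, 3192): x = 1176.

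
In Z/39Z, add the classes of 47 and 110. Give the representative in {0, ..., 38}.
1

Reduce the summands first: 47 ≡ 8, 110 ≡ 32 (mod 39), so 47 + 110 ≡ 8 + 32 (mod 39). 8 + 32 = 40; 40 = 1·39 + 1, so (47 + 110) mod 39 = 1.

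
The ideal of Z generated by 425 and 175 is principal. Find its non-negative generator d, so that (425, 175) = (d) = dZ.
In the PID Z, (a, b) is generated by gcd(a, b). Compute gcd(425, 175) with the extended Euclidean algorithm, tracking rows (r, s, t) with s·425 + t·175 = r:
  row A: (425, 1, 0)   [1·425 + 0·175 = 425]
  row B: (175, 0, 1)   [0·425 + 1·175 = 175]
  425 = 2·175 + 75   → row C = row A − 2·row B = (75, 1, −2)   [check: 1·425 − 2·175 = 75]
  175 = 2·75 + 25   → row D = row B − 2·row C = (25, −2, 5)   [check: −2·425 + 5·175 = 25]
  75 = 3·25 + 0   → remainder 0, stop. gcd = 25 (last nonzero row D).
So gcd(425, 175) = 25, with Bézout identity −2·425 + 5·175 = 25. Containment (⊇): the Bézout identity exhibits 25 as an element of (425, 175), giving (25) ⊆ (425, 175). Containment (⊆): since 25 | 425 and 25 | 175 (425 = 25·17, 175 = 25·7), every Z-linear combination of 425 and 175 is divisible by 25, so (425, 175) ⊆ (25). Therefore (425, 175) = (25), d = 25.

Final answer: (425, 175) = (25); d = 25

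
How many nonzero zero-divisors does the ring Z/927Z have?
In Z/927Z each nonzero element is either a unit (gcd with 927 is 1) or a zero-divisor (gcd > 1). The number of units is φ(927): factorise 927 = 3^2 · 103, so φ(927) = (3^2 − 3^1) · (103 − 1) = 6 · 102 = 612. The nonzero elements number 927 − 1 = 926. Hence the nonzero zero-divisors number 926 − 612 = 314.

Final answer: Z/927Z has 314 nonzero zero-divisors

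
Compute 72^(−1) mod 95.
72^(−1) ≡ 33 (mod 95)

Apply the extended Euclidean algorithm to (95, 72), tracking rows (r, s, t) with s·95 + t·72 = r. Each division r_prev = q·r_cur + r_new produces the new row as (previous row) − q·(current row):
  row A: (95, 1, 0)   [1·95 + 0·72 = 95]
  row B: (72, 0, 1)   [0·95 + 1·72 = 72]
  95 = 1·72 + 23   → row C = row A − 1·row B = (23, 1, −1)   [check: 1·95 − 1·72 = 23]
  72 = 3·23 + 3   → row D = row B − 3·row C = (3, −3, 4)   [check: −3·95 + 4·72 = 3]
  23 = 7·3 + 2   → row E = row C − 7·row D = (2, 22, −29)   [check: 22·95 − 29·72 = 2]
  3 = 1·2 + 1   → row F = row D − 1·row E = (1, −25, 33)   [check: −25·95 + 33·72 = 1]
  2 = 2·1 + 0   → remainder 0, stop. gcd = 1 (last nonzero row F).
The gcd is 1, so 72 is invertible mod 95. The last nonzero row gives −25·95 + 33·72 = 1, so t = 33. So 72^(−1) ≡ 33 (mod 95). Verify: 72 · 33 = 2376 ≡ 1 (mod 95). ✓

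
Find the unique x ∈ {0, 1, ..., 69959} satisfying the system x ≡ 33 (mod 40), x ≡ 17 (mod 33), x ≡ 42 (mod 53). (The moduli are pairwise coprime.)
x ≡ 35393 (mod 69960); the representative in [0, 69960) is 35393

The moduli 40, 33, 53 are pairwise coprime, so by the CRT there is a unique solution mod 40·33·53 = 69960.
Solve by successive substitution. Start with x ≡ 33 (mod 40).
  Combine with x ≡ 17 (mod 33): write x = 33 + 40·t and require 33 + 40·t ≡ 17 (mod 33), i.e. 40·t ≡ 17 − 33 ≡ 17 (mod 33). Since 40^(−1) ≡ 19 (mod 33) (40 ≡ 7 (mod 33)), t ≡ 19·17 ≡ 26 (mod 33). So x ≡ 33 + 40·26 = 1073 (mod 1320).
  Combine with x ≡ 42 (mod 53): write x = 1073 + 1320·t and require 1073 + 1320·t ≡ 42 (mod 53), i.e. 1320·t ≡ 42 − 1073 ≡ 29 (mod 53). Since 1320^(−1) ≡ 21 (mod 53) (1320 ≡ 48 (mod 53)), t ≡ 21·29 ≡ 26 (mod 53). So x ≡ 1073 + 1320·26 = 35393 (mod 69960).
Unique solution in [0, 69960): x = 35393.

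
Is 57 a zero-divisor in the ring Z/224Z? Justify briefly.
NO

gcd(57, 224) = 1, so 57 is a unit in Z/224Z (it has a multiplicative inverse). A unit cannot be a zero-divisor: if 57·b ≡ 0 then multiplying both sides by 57^(−1) gives b ≡ 0. So 57 is not a zero-divisor.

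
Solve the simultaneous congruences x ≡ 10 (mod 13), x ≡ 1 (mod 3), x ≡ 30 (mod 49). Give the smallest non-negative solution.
The moduli 13, 3, 49 are pairwise coprime, so by the CRT there is a unique solution mod 13·3·49 = 1911.
Solve by successive substitution. Start with x ≡ 10 (mod 13).
  Combine with x ≡ 1 (mod 3): write x = 10 + 13·t and require 10 + 13·t ≡ 1 (mod 3), i.e. 13·t ≡ 1 − 10 ≡ 0 (mod 3). Since 13^(−1) ≡ 1 (mod 3) (13 ≡ 1 (mod 3)), t ≡ 1·0 ≡ 0 (mod 3). So x ≡ 10 + 13·0 = 10 (mod 39).
  Combine with x ≡ 30 (mod 49): write x = 10 + 39·t and require 10 + 39·t ≡ 30 (mod 49), i.e. 39·t ≡ 30 − 10 ≡ 20 (mod 49). Since 39^(−1) ≡ 44 (mod 49), t ≡ 44·20 ≡ 47 (mod 49). So x ≡ 10 + 39·47 = 1843 (mod 1911).
Unique solution in [0, 1911): x = 1843.

Final answer: x ≡ 1843 (mod 1911); the representative in [0, 1911) is 1843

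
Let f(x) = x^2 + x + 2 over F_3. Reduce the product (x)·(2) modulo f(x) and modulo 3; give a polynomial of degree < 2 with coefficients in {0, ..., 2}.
Multiply as integer polynomials: a · b = 2·x. Reducing coefficients mod 3: a · b ≡ 2·x. This already has degree < 2, so no reduction by f is needed. Hence a · b ≡ 2·x in F_3[x]/(f).

Final answer: a · b ≡ 2·x (mod f(x))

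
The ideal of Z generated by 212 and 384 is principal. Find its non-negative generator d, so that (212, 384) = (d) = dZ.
(212, 384) = (4); d = 4

In the PID Z, (a, b) is generated by gcd(a, b). Compute gcd(384, 212) with the extended Euclidean algorithm, tracking rows (r, s, t) with s·384 + t·212 = r:
  row A: (384, 1, 0)   [1·384 + 0·212 = 384]
  row B: (212, 0, 1)   [0·384 + 1·212 = 212]
  384 = 1·212 + 172   → row C = row A − 1·row B = (172, 1, −1)   [check: 1·384 − 1·212 = 172]
  212 = 1·172 + 40   → row D = row B − 1·row C = (40, −1, 2)   [check: −1·384 + 2·212 = 40]
  172 = 4·40 + 12   → row E = row C − 4·row D = (12, 5, −9)   [check: 5·384 − 9·212 = 12]
  40 = 3·12 + 4   → row F = row D − 3·row E = (4, −16, 29)   [check: −16·384 + 29·212 = 4]
  12 = 3·4 + 0   → remainder 0, stop. gcd = 4 (last nonzero row F).
So gcd(212, 384) = 4, with Bézout identity −16·384 + 29·212 = 4. Containment (⊇): the Bézout identity exhibits 4 as an element of (212, 384), giving (4) ⊆ (212, 384). Containment (⊆): since 4 | 212 and 4 | 384 (212 = 4·53, 384 = 4·96), every Z-linear combination of 212 and 384 is divisible by 4, so (212, 384) ⊆ (4). Therefore (212, 384) = (4), d = 4.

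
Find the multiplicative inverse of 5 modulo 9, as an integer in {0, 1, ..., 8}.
5^(−1) ≡ 2 (mod 9)

Apply the extended Euclidean algorithm to (9, 5), tracking rows (r, s, t) with s·9 + t·5 = r. Each division r_prev = q·r_cur + r_new produces the new row as (previous row) − q·(current row):
  row A: (9, 1, 0)   [1·9 + 0·5 = 9]
  row B: (5, 0, 1)   [0·9 + 1·5 = 5]
  9 = 1·5 + 4   → row C = row A − 1·row B = (4, 1, −1)   [check: 1·9 − 1·5 = 4]
  5 = 1·4 + 1   → row D = row B − 1·row C = (1, −1, 2)   [check: −1·9 + 2·5 = 1]
  4 = 4·1 + 0   → remainder 0, stop. gcd = 1 (last nonzero row D).
The gcd is 1, so 5 is invertible mod 9. The last nonzero row gives −1·9 + 2·5 = 1, so t = 2. So 5^(−1) ≡ 2 (mod 9). Verify: 5 · 2 = 10 ≡ 1 (mod 9). ✓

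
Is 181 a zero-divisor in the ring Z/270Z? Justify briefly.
NO

gcd(181, 270) = 1, so 181 is a unit in Z/270Z (it has a multiplicative inverse). A unit cannot be a zero-divisor: if 181·b ≡ 0 then multiplying both sides by 181^(−1) gives b ≡ 0. So 181 is not a zero-divisor.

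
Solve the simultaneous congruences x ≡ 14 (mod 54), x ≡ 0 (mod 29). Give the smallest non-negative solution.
x ≡ 986 (mod 1566); the representative in [0, 1566) is 986

The moduli 54, 29 are pairwise coprime, so by the CRT there is a unique solution mod 54·29 = 1566.
Solve by successive substitution. Start with x ≡ 14 (mod 54).
  Combine with x ≡ 0 (mod 29): write x = 14 + 54·t and require 14 + 54·t ≡ 0 (mod 29), i.e. 54·t ≡ 0 − 14 ≡ 15 (mod 29). Since 54^(−1) ≡ 7 (mod 29) (54 ≡ 25 (mod 29)), t ≡ 7·15 ≡ 18 (mod 29). So x ≡ 14 + 54·18 = 986 (mod 1566).
Unique solution in [0, 1566): x = 986.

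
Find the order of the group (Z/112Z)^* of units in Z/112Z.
(Z/112Z)^* consists of the classes a with gcd(a, 112) = 1, so its order is φ(112). φ is multiplicative, with φ(p^e) = p^e − p^(e−1). Factorise 112 = 2^4 · 7. Then
  φ(112) = (2^4 − 2^3) · (7 − 1) = 8 · 6 = 48.
Thus |(Z/112Z)^*| = 48.

Final answer: |(Z/112Z)^*| = 48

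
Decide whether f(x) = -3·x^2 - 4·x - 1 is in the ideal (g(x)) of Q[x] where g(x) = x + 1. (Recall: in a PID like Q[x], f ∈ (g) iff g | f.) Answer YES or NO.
In Q[x] the ideal (g) consists of all multiples of g, so f ∈ (g) iff g | f, i.e. iff the remainder of f on division by g is 0. Divide f by g (g is monic, so eliminate the leading term of the running remainder at each step):
  leading term -3·x^2: subtract (-3·x)·g(x) = -3·x^2 - 3·x, leaving -x - 1
  leading term -x: subtract (-1)·g(x) = -x - 1, leaving 0
The remainder is 0, so f(x) = g(x) · h(x) with h(x) = -3·x - 1. Hence g | f, i.e. f ∈ (g).

Final answer: YES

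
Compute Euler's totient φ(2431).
φ(2431) = 1920

φ is multiplicative, with φ(p^e) = p^e − p^(e−1). Factorise 2431 = 11 · 13 · 17. Then
  φ(2431) = (11 − 1) · (13 − 1) · (17 − 1) = 10 · 12 · 16 = 1920.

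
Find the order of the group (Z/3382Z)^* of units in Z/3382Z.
|(Z/3382Z)^*| = 1584

(Z/3382Z)^* consists of the classes a with gcd(a, 3382) = 1, so its order is φ(3382). φ is multiplicative, with φ(p^e) = p^e − p^(e−1). Factorise 3382 = 2 · 19 · 89. Then
  φ(3382) = (2 − 1) · (19 − 1) · (89 − 1) = 1 · 18 · 88 = 1584.
Thus |(Z/3382Z)^*| = 1584.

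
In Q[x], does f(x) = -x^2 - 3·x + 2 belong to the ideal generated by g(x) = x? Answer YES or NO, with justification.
In Q[x] the ideal (g) consists of all multiples of g, so f ∈ (g) iff g | f, i.e. iff the remainder of f on division by g is 0. Divide f by g (g is monic, so eliminate the leading term of the running remainder at each step):
  leading term -x^2: subtract (-x)·g(x) = -x^2, leaving 2 - 3·x
  leading term -3·x: subtract (-3)·g(x) = -3·x, leaving 2
The remainder r(x) = 2 ≠ 0 (and deg r < deg g), so g ∤ f, i.e. f ∉ (g).

Final answer: NO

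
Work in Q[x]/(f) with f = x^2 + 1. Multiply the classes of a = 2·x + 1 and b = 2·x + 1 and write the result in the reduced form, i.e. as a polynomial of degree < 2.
a · b ≡ 4·x - 3 (mod f(x))

First multiply in Q[x] without reducing: a · b = 4·x^2 + 4·x + 1. Now divide by f(x) = x^2 + 1, eliminating the leading term at each step:
  leading term 4·x^2: subtract (4)·f(x) = 4·x^2 + 4, leaving 4·x - 3
The degree is now < 2, so this is the remainder. Hence a · b ≡ 4·x - 3 in Q[x]/(f).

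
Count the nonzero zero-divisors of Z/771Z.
In Z/771Z each nonzero element is either a unit (gcd with 771 is 1) or a zero-divisor (gcd > 1). The number of units is φ(771): factorise 771 = 3 · 257, so φ(771) = (3 − 1) · (257 − 1) = 2 · 256 = 512. The nonzero elements number 771 − 1 = 770. Hence the nonzero zero-divisors number 770 − 512 = 258.

Final answer: Z/771Z has 258 nonzero zero-divisors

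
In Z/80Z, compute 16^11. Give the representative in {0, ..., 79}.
16

Use repeated squaring. Binary(11) = 1011. Walk through the bits of the exponent 11 left-to-right: at each bit after the leading one, square the running value, then multiply by 16 if the bit is 1 (always reducing mod 80):
  bit 1 = 1 (leading): start with 16.
  bit 2 = 0: square 16^2 = 256 ≡ 16 (mod 80).
  bit 3 = 1: square 16^2 = 256 ≡ 16; bit is 1, so multiply 16·16 = 256 ≡ 16 (mod 80).
  bit 4 = 1: square 16^2 = 256 ≡ 16; bit is 1, so multiply 16·16 = 256 ≡ 16 (mod 80).
Final value: 16^11 ≡ 16 (mod 80).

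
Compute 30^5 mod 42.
Use repeated squaring. Binary(5) = 101. Walk through the bits of the exponent 5 left-to-right: at each bit after the leading one, square the running value, then multiply by 30 if the bit is 1 (always reducing mod 42):
  bit 1 = 1 (leading): start with 30.
  bit 2 = 0: square 30^2 = 900 ≡ 18 (mod 42).
  bit 3 = 1: square 18^2 = 324 ≡ 30; bit is 1, so multiply 30·30 = 900 ≡ 18 (mod 42).
Final value: 30^5 ≡ 18 (mod 42).

Final answer: 18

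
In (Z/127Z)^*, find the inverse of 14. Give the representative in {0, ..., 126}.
14^(−1) ≡ 118 (mod 127)

Apply the extended Euclidean algorithm to (127, 14), tracking rows (r, s, t) with s·127 + t·14 = r. Each division r_prev = q·r_cur + r_new produces the new row as (previous row) − q·(current row):
  row A: (127, 1, 0)   [1·127 + 0·14 = 127]
  row B: (14, 0, 1)   [0·127 + 1·14 = 14]
  127 = 9·14 + 1   → row C = row A − 9·row B = (1, 1, −9)   [check: 1·127 − 9·14 = 1]
  14 = 14·1 + 0   → remainder 0, stop. gcd = 1 (last nonzero row C).
The gcd is 1, so 14 is invertible mod 127. The last nonzero row gives 1·127 − 9·14 = 1, so t = −9. So 14^(−1) ≡ −9 ≡ 118 (mod 127). Verify: 14 · 118 = 1652 ≡ 1 (mod 127). ✓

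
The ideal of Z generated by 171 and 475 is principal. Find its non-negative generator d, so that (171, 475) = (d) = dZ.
In the PID Z, (a, b) is generated by gcd(a, b). Compute gcd(475, 171) with the extended Euclidean algorithm, tracking rows (r, s, t) with s·475 + t·171 = r:
  row A: (475, 1, 0)   [1·475 + 0·171 = 475]
  row B: (171, 0, 1)   [0·475 + 1·171 = 171]
  475 = 2·171 + 133   → row C = row A − 2·row B = (133, 1, −2)   [check: 1·475 − 2·171 = 133]
  171 = 1·133 + 38   → row D = row B − 1·row C = (38, −1, 3)   [check: −1·475 + 3·171 = 38]
  133 = 3·38 + 19   → row E = row C − 3·row D = (19, 4, −11)   [check: 4·475 − 11·171 = 19]
  38 = 2·19 + 0   → remainder 0, stop. gcd = 19 (last nonzero row E).
So gcd(171, 475) = 19, with Bézout identity 4·475 − 11·171 = 19. Containment (⊇): the Bézout identity exhibits 19 as an element of (171, 475), giving (19) ⊆ (171, 475). Containment (⊆): since 19 | 171 and 19 | 475 (171 = 19·9, 475 = 19·25), every Z-linear combination of 171 and 475 is divisible by 19, so (171, 475) ⊆ (19). Therefore (171, 475) = (19), d = 19.

Final answer: (171, 475) = (19); d = 19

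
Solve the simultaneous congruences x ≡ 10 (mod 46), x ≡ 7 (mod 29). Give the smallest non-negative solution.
x ≡ 1022 (mod 1334); the representative in [0, 1334) is 1022

The moduli 46, 29 are pairwise coprime, so by the CRT there is a unique solution mod 46·29 = 1334.
Solve by successive substitution. Start with x ≡ 10 (mod 46).
  Combine with x ≡ 7 (mod 29): write x = 10 + 46·t and require 10 + 46·t ≡ 7 (mod 29), i.e. 46·t ≡ 7 − 10 ≡ 26 (mod 29). Since 46^(−1) ≡ 12 (mod 29) (46 ≡ 17 (mod 29)), t ≡ 12·26 ≡ 22 (mod 29). So x ≡ 10 + 46·22 = 1022 (mod 1334).
Unique solution in [0, 1334): x = 1022.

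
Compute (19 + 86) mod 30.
15

Reduce the summands first: 86 ≡ 26 (mod 30), so 19 + 86 ≡ 19 + 26 (mod 30). 19 + 26 = 45; 45 = 1·30 + 15, so (19 + 86) mod 30 = 15.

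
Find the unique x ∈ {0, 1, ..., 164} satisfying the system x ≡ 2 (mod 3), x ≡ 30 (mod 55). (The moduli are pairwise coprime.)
x ≡ 140 (mod 165); the representative in [0, 165) is 140

The moduli 3, 55 are pairwise coprime, so by the CRT there is a unique solution mod 3·55 = 165.
Solve by successive substitution. Start with x ≡ 2 (mod 3).
  Combine with x ≡ 30 (mod 55): write x = 2 + 3·t and require 2 + 3·t ≡ 30 (mod 55), i.e. 3·t ≡ 30 − 2 ≡ 28 (mod 55). Since 3^(−1) ≡ 37 (mod 55), t ≡ 37·28 ≡ 46 (mod 55). So x ≡ 2 + 3·46 = 140 (mod 165).
Unique solution in [0, 165): x = 140.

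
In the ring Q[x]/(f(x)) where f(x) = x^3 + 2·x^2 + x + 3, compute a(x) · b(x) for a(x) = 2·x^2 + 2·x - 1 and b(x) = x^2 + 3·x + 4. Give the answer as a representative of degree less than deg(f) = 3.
a · b ≡ 3·x^2 - 5·x - 16 (mod f(x))

First multiply in Q[x] without reducing: a · b = 2·x^4 + 8·x^3 + 13·x^2 + 5·x - 4. Now divide by f(x) = x^3 + 2·x^2 + x + 3, eliminating the leading term at each step:
  leading term 2·x^4: subtract (2·x)·f(x) = 2·x^4 + 4·x^3 + 2·x^2 + 6·x, leaving 4·x^3 + 11·x^2 - x - 4
  leading term 4·x^3: subtract (4)·f(x) = 4·x^3 + 8·x^2 + 4·x + 12, leaving 3·x^2 - 5·x - 16
The degree is now < 3, so this is the remainder. Hence a · b ≡ 3·x^2 - 5·x - 16 in Q[x]/(f).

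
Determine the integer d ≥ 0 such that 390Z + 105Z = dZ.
(390, 105) = (15); d = 15

In the PID Z, (a, b) is generated by gcd(a, b). Compute gcd(390, 105) with the extended Euclidean algorithm, tracking rows (r, s, t) with s·390 + t·105 = r:
  row A: (390, 1, 0)   [1·390 + 0·105 = 390]
  row B: (105, 0, 1)   [0·390 + 1·105 = 105]
  390 = 3·105 + 75   → row C = row A − 3·row B = (75, 1, −3)   [check: 1·390 − 3·105 = 75]
  105 = 1·75 + 30   → row D = row B − 1·row C = (30, −1, 4)   [check: −1·390 + 4·105 = 30]
  75 = 2·30 + 15   → row E = row C − 2·row D = (15, 3, −11)   [check: 3·390 − 11·105 = 15]
  30 = 2·15 + 0   → remainder 0, stop. gcd = 15 (last nonzero row E).
So gcd(390, 105) = 15, with Bézout identity 3·390 − 11·105 = 15. Containment (⊇): the Bézout identity exhibits 15 as an element of (390, 105), giving (15) ⊆ (390, 105). Containment (⊆): since 15 | 390 and 15 | 105 (390 = 15·26, 105 = 15·7), every Z-linear combination of 390 and 105 is divisible by 15, so (390, 105) ⊆ (15). Therefore (390, 105) = (15), d = 15.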